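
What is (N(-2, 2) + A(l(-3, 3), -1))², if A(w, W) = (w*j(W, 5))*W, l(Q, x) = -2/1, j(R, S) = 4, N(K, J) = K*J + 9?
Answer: 169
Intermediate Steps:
N(K, J) = 9 + J*K (N(K, J) = J*K + 9 = 9 + J*K)
l(Q, x) = -2 (l(Q, x) = -2*1 = -2)
A(w, W) = 4*W*w (A(w, W) = (w*4)*W = (4*w)*W = 4*W*w)
(N(-2, 2) + A(l(-3, 3), -1))² = ((9 + 2*(-2)) + 4*(-1)*(-2))² = ((9 - 4) + 8)² = (5 + 8)² = 13² = 169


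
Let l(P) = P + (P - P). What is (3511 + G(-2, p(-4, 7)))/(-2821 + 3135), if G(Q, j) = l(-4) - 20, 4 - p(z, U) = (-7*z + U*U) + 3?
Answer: 3487/314 ≈ 11.105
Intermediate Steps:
p(z, U) = 1 - U**2 + 7*z (p(z, U) = 4 - ((-7*z + U*U) + 3) = 4 - ((-7*z + U**2) + 3) = 4 - ((U**2 - 7*z) + 3) = 4 - (3 + U**2 - 7*z) = 4 + (-3 - U**2 + 7*z) = 1 - U**2 + 7*z)
l(P) = P (l(P) = P + 0 = P)
G(Q, j) = -24 (G(Q, j) = -4 - 20 = -24)
(3511 + G(-2, p(-4, 7)))/(-2821 + 3135) = (3511 - 24)/(-2821 + 3135) = 3487/314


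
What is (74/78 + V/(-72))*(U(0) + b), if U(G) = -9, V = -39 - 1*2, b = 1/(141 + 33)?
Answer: -76685/5616 ≈ -13.655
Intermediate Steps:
b = 1/174 ≈ 0.0057471
V = -41 (V = -39 - 2 = -41)
(74/78 + V/(-72))*(U(0) + b) = (74/78 - 41/(-72))*(-9 + 1/174) = (74*(1/78) - 41*(-1/72))*(-1565/174) = (37/39 + 41/72)*(-1565/174) = (1421/936)*(-1565/174) = -76685/5616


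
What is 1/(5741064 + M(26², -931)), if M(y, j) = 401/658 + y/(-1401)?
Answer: 921858/5292445893905 ≈ 1.7418e-7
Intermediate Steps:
M(y, j) = 401/658 - y/1401 (M(y, j) = 401*(1/658) + y*(-1/1401) = 401/658 - y/1401)
1/(5741064 + M(26², -931)) = 1/(5741064 + (401/658 - 1/1401*26²)) = 1/(5741064 + (401/658 - 1/1401*676)) = 1/(5741064 + (401/658 - 676/1401)) = 1/(5741064 + 116993/921858) = 1/(5292445893905/921858) = 921858/5292445893905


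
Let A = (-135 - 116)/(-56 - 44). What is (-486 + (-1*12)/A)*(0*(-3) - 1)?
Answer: 123186/251 ≈ 490.78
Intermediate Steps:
A = 251/100 (A = -251/(-100) = -251*(-1/100) = 251/100 ≈ 2.5100)
(-486 + (-1*12)/A)*(0*(-3) - 1) = (-486 + (-1*12)/(251/100))*(0*(-3) - 1) = (-486 - 12*100/251)*(0 - 1) = (-486 - 1200/251)*(-1) = -123186/251*(-1) = 123186/251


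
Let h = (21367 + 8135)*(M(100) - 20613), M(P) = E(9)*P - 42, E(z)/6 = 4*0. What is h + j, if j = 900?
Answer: -609362910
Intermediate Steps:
E(z) = 0 (E(z) = 6*(4*0) = 6*0 = 0)
M(P) = -42 (M(P) = 0*P - 42 = 0 - 42 = -42)
h = -609363810 (h = (21367 + 8135)*(-42 - 20613) = 29502*(-20655) = -609363810)
h + j = -609363810 + 900 = -609362910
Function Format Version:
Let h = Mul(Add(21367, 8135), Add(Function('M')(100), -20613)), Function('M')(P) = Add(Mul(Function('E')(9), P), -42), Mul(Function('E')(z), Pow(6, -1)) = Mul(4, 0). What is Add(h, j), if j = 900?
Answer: -609362910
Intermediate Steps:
Function('E')(z) = 0 (Function('E')(z) = Mul(6, Mul(4, 0)) = Mul(6, 0) = 0)
Function('M')(P) = -42 (Function('M')(P) = Add(Mul(0, P), -42) = Add(0, -42) = -42)
h = -609363810 (h = Mul(Add(21367, 8135), Add(-42, -20613)) = Mul(29502, -20655) = -609363810)
Add(h, j) = Add(-609363810, 900) = -609362910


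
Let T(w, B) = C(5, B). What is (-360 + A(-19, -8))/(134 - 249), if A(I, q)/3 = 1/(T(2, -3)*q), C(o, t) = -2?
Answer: 5757/1840 ≈ 3.1288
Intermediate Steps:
T(w, B) = -2
A(I, q) = -3/(2*q) (A(I, q) = 3/((-2*q)) = 3*(-1/(2*q)) = -3/(2*q))
(-360 + A(-19, -8))/(134 - 249) = (-360 - 3/2/(-8))/(134 - 249) = (-360 - 3/2*(-⅛))/(-115) = (-360 + 3/16)*(-1/115) = -5757/16*(-1/115) = 5757/1840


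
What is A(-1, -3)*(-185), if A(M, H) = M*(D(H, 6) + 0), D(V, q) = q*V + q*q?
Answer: 3330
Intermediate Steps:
D(V, q) = q² + V*q (D(V, q) = V*q + q² = q² + V*q)
A(M, H) = M*(36 + 6*H) (A(M, H) = M*(6*(H + 6) + 0) = M*(6*(6 + H) + 0) = M*((36 + 6*H) + 0) = M*(36 + 6*H))
A(-1, -3)*(-185) = (6*(-1)*(6 - 3))*(-185) = (6*(-1)*3)*(-185) = -18*(-185) = 3330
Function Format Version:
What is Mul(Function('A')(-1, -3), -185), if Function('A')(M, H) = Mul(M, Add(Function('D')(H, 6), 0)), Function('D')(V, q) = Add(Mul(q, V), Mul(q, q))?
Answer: 3330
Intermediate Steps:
Function('D')(V, q) = Add(Pow(q, 2), Mul(V, q)) (Function('D')(V, q) = Add(Mul(V, q), Pow(q, 2)) = Add(Pow(q, 2), Mul(V, q)))
Function('A')(M, H) = Mul(M, Add(36, Mul(6, H))) (Function('A')(M, H) = Mul(M, Add(Mul(6, Add(H, 6)), 0)) = Mul(M, Add(Mul(6, Add(6, H)), 0)) = Mul(M, Add(Add(36, Mul(6, H)), 0)) = Mul(M, Add(36, Mul(6, H))))
Mul(Function('A')(-1, -3), -185) = Mul(Mul(6, -1, Add(6, -3)), -185) = Mul(Mul(6, -1, 3), -185) = Mul(-18, -185) = 3330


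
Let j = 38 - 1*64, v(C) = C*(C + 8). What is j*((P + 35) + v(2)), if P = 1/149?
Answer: -213096/149 ≈ -1430.2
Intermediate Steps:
P = 1/149 ≈ 0.0067114
v(C) = C*(8 + C)
j = -26 (j = 38 - 64 = -26)
j*((P + 35) + v(2)) = -26*((1/149 + 35) + 2*(8 + 2)) = -26*(5216/149 + 2*10) = -26*(5216/149 + 20) = -26*8196/149 = -213096/149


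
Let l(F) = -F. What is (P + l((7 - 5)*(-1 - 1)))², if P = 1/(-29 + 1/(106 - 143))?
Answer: 18139081/1153476 ≈ 15.726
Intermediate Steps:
P = -37/1074 (P = 1/(-29 + 1/(-37)) = 1/(-29 - 1/37) = 1/(-1074/37) = -37/1074 ≈ -0.034451)
(P + l((7 - 5)*(-1 - 1)))² = (-37/1074 - (7 - 5)*(-1 - 1))² = (-37/1074 - 2*(-2))² = (-37/1074 - 1*(-4))² = (-37/1074 + 4)² = (4259/1074)² = 18139081/1153476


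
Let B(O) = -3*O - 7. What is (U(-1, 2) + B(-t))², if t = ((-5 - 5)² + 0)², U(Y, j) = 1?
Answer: 899640036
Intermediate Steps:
t = 10000 (t = ((-10)² + 0)² = (100 + 0)² = 100² = 10000)
B(O) = -7 - 3*O
(U(-1, 2) + B(-t))² = (1 + (-7 - (-3)*10000))² = (1 + (-7 - 3*(-10000)))² = (1 + (-7 + 30000))² = (1 + 29993)² = 29994² = 899640036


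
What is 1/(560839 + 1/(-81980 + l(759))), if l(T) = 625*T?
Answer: 392395/220070419406 ≈ 1.7830e-6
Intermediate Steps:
1/(560839 + 1/(-81980 + l(759))) = 1/(560839 + 1/(-81980 + 625*759)) = 1/(560839 + 1/(-81980 + 474375)) = 1/(560839 + 1/392395) = 1/(220070419406/392395) = 392395/220070419406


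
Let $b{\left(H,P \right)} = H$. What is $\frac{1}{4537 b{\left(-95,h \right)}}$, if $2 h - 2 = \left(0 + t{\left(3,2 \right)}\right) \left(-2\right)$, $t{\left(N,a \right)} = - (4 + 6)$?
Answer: $- \frac{1}{431015} \approx -2.3201 \cdot 10^{-6}$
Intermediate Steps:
$t{\left(N,a \right)} = -10$ ($t{\left(N,a \right)} = \left(-1\right) 10 = -10$)
$h = 11$ ($h = 1 + \frac{\left(0 - 10\right) \left(-2\right)}{2} = 1 + \frac{\left(-10\right) \left(-2\right)}{2} = 1 + \frac{1}{2} \cdot 20 = 1 + 10 = 11$)
$\frac{1}{4537 b{\left(-95,h \right)}} = \frac{1}{4537 \left(-95\right)} = \frac{1}{4537} \left(- \frac{1}{95}\right) = - \frac{1}{431015}$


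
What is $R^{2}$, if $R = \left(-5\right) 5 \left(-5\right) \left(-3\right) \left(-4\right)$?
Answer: $2250000$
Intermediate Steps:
$R = 1500$ ($R = - 25 \cdot 15 \left(-4\right) = \left(-25\right) \left(-60\right) = 1500$)
$R^{2} = 1500^{2} = 2250000$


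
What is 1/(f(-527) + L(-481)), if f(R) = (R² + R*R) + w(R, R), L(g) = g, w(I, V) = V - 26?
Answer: 1/554424 ≈ 1.8037e-6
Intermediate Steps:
w(I, V) = -26 + V
f(R) = -26 + R + 2*R² (f(R) = (R² + R*R) + (-26 + R) = (R² + R²) + (-26 + R) = 2*R² + (-26 + R) = -26 + R + 2*R²)
1/(f(-527) + L(-481)) = 1/((-26 - 527 + 2*(-527)²) - 481) = 1/((-26 - 527 + 2*277729) - 481) = 1/((-26 - 527 + 555458) - 481) = 1/(554905 - 481) = 1/554424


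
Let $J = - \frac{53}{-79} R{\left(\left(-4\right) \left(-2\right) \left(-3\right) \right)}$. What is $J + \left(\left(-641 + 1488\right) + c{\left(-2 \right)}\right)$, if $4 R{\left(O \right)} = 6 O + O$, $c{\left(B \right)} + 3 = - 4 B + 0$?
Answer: $\frac{65082}{79} \approx 823.82$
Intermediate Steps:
$c{\left(B \right)} = -3 - 4 B$ ($c{\left(B \right)} = -3 + \left(- 4 B + 0\right) = -3 - 4 B$)
$R{\left(O \right)} = \frac{7 O}{4}$ ($R{\left(O \right)} = \frac{6 O + O}{4} = \frac{7 O}{4}$)
$J = - \frac{2226}{79}$ ($J = - \frac{53}{-79} \frac{7 \left(-4\right) \left(-2\right) \left(-3\right)}{4} = \left(-53\right) \left(- \frac{1}{79}\right) \frac{7 \cdot 8 \left(-3\right)}{4} = \frac{53 \cdot \frac{7}{4} \left(-24\right)}{79} = \frac{53}{79} \left(-42\right) = - \frac{2226}{79} \approx -28.177$)
$J + \left(\left(-641 + 1488\right) + c{\left(-2 \right)}\right) = - \frac{2226}{79} + \left(\left(-641 + 1488\right) - -5\right) = - \frac{2226}{79} + \left(847 + \left(-3 + 8\right)\right) = - \frac{2226}{79} + \left(847 + 5\right) = - \frac{2226}{79} + 852 = \frac{65082}{79}$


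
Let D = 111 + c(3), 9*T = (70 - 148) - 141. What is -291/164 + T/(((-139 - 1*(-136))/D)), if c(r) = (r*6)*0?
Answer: 442091/492 ≈ 898.56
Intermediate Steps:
T = -73/3 (T = ((70 - 148) - 141)/9 = (-78 - 141)/9 = (⅑)*(-219) = -73/3 ≈ -24.333)
c(r) = 0 (c(r) = (6*r)*0 = 0)
D = 111 (D = 111 + 0 = 111)
-291/164 + T/(((-139 - 1*(-136))/D)) = -291/164 - 73*111/(-139 - 1*(-136))/3 = -291*1/164 - 73*111/(-139 + 136)/3 = -291/164 - 73/(3*((-3*1/111))) = -291/164 - 73/(3*(-1/37)) = -291/164 - 73/3*(-37) = -291/164 + 2701/3 = 442091/492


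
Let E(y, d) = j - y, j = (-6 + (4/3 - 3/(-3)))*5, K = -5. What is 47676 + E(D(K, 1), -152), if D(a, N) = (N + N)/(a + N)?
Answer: 285949/6 ≈ 47658.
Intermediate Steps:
D(a, N) = 2*N/(N + a) (D(a, N) = (2*N)/(N + a) = 2*N/(N + a))
j = -55/3 (j = (-6 + (4*(⅓) - 3*(-⅓)))*5 = (-6 + (4/3 + 1))*5 = (-6 + 7/3)*5 = -11/3*5 = -55/3 ≈ -18.333)
E(y, d) = -55/3 - y
47676 + E(D(K, 1), -152) = 47676 + (-55/3 - 2/(1 - 5)) = 47676 + (-55/3 - 2/(-4)) = 47676 + (-55/3 - 2*(-1)/4) = 47676 + (-55/3 - 1*(-½)) = 47676 + (-55/3 + ½) = 47676 - 107/6 = 285949/6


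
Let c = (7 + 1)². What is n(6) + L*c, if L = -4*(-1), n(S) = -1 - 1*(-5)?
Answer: 260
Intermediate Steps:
c = 64 (c = 8² = 64)
n(S) = 4 (n(S) = -1 + 5 = 4)
L = 4
n(6) + L*c = 4 + 4*64 = 4 + 256 = 260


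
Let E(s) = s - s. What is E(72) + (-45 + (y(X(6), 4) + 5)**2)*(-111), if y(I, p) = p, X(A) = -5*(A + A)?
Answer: -3996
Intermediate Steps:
X(A) = -10*A
E(s) = 0
E(72) + (-45 + (y(X(6), 4) + 5)**2)*(-111) = 0 + (-45 + (4 + 5)**2)*(-111) = 0 + (-45 + 9**2)*(-111) = 0 + (-45 + 81)*(-111) = 0 + 36*(-111) = 0 - 3996 = -3996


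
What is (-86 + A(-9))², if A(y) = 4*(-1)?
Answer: 8100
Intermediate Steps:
A(y) = -4
(-86 + A(-9))² = (-86 - 4)² = (-90)² = 8100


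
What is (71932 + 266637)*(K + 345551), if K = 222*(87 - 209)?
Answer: 107823053723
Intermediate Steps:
K = -27084 (K = 222*(-122) = -27084)
(71932 + 266637)*(K + 345551) = (71932 + 266637)*(-27084 + 345551) = 338569*318467 = 107823053723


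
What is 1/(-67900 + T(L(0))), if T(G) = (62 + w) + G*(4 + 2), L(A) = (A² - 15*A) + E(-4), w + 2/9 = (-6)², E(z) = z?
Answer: -9/610436 ≈ -1.4744e-5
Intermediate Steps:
w = 322/9 (w = -2/9 + (-6)² = -2/9 + 36 = 322/9 ≈ 35.778)
L(A) = -4 + A² - 15*A (L(A) = (A² - 15*A) - 4 = -4 + A² - 15*A)
T(G) = 880/9 + 6*G (T(G) = (62 + 322/9) + G*(4 + 2) = 880/9 + G*6 = 880/9 + 6*G)
1/(-67900 + T(L(0))) = 1/(-67900 + (880/9 + 6*(-4 + 0² - 15*0))) = 1/(-67900 + (880/9 + 6*(-4 + 0 + 0))) = 1/(-67900 + (880/9 + 6*(-4))) = 1/(-67900 + (880/9 - 24)) = 1/(-67900 + 664/9) = 1/(-610436/9) = -9/610436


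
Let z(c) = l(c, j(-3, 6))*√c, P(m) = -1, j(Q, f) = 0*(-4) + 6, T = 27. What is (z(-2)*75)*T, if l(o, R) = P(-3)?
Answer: -2025*I*√2 ≈ -2863.8*I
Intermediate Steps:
j(Q, f) = 6 (j(Q, f) = 0 + 6 = 6)
l(o, R) = -1
z(c) = -√c
(z(-2)*75)*T = (-√(-2)*75)*27 = (-I*√2*75)*27 = -75*I*√2*27 = -2025*I*√2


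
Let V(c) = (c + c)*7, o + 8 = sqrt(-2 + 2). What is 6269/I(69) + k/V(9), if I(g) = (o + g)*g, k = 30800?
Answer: 3105407/12627 ≈ 245.93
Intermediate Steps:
o = -8 (o = -8 + sqrt(-2 + 2) = -8 + sqrt(0) = -8 + 0 = -8)
V(c) = 14*c (V(c) = (2*c)*7 = 14*c)
I(g) = g*(-8 + g) (I(g) = (-8 + g)*g = g*(-8 + g))
6269/I(69) + k/V(9) = 6269/((69*(-8 + 69))) + 30800/((14*9)) = 6269/((69*61)) + 30800/126 = 6269/4209 + 30800*(1/126) = 6269*(1/4209) + 2200/9 = 6269/4209 + 2200/9 = 3105407/12627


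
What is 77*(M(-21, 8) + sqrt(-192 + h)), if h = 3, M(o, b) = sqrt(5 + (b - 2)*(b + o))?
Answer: 77*I*(sqrt(73) + 3*sqrt(21)) ≈ 1716.5*I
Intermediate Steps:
M(o, b) = sqrt(5 + (-2 + b)*(b + o))
77*(M(-21, 8) + sqrt(-192 + h)) = 77*(sqrt(5 + 8**2 - 2*8 - 2*(-21) + 8*(-21)) + sqrt(-192 + 3)) = 77*(sqrt(5 + 64 - 16 + 42 - 168) + sqrt(-189)) = 77*(sqrt(-73) + 3*I*sqrt(21)) = 77*(I*sqrt(73) + 3*I*sqrt(21)) = 77*I*sqrt(73) + 231*I*sqrt(21)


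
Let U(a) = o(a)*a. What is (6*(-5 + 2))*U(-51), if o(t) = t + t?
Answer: -93636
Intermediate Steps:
o(t) = 2*t
U(a) = 2*a² (U(a) = (2*a)*a = 2*a²)
(6*(-5 + 2))*U(-51) = (6*(-5 + 2))*(2*(-51)²) = (6*(-3))*(2*2601) = -18*5202 = -93636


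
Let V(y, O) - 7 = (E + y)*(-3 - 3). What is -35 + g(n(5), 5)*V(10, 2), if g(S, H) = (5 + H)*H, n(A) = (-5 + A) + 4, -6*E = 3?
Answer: -2535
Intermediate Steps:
E = -½ (E = -⅙*3 = -½ ≈ -0.50000)
n(A) = -1 + A
V(y, O) = 10 - 6*y (V(y, O) = 7 + (-½ + y)*(-3 - 3) = 7 + (-½ + y)*(-6) = 7 + (3 - 6*y) = 10 - 6*y)
g(S, H) = H*(5 + H)
-35 + g(n(5), 5)*V(10, 2) = -35 + (5*(5 + 5))*(10 - 6*10) = -35 + (5*10)*(10 - 60) = -35 + 50*(-50) = -35 - 2500 = -2535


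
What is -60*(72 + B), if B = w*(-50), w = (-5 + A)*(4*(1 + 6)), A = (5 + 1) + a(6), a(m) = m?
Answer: 583680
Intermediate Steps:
A = 12 (A = (5 + 1) + 6 = 6 + 6 = 12)
w = 196 (w = (-5 + 12)*(4*(1 + 6)) = 7*(4*7) = 7*28 = 196)
B = -9800 (B = 196*(-50) = -9800)
-60*(72 + B) = -60*(72 - 9800) = -60*(-9728) = 583680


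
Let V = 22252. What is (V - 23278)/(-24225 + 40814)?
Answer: -1026/16589 ≈ -0.061848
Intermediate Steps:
(V - 23278)/(-24225 + 40814) = (22252 - 23278)/(-24225 + 40814) = -1026/16589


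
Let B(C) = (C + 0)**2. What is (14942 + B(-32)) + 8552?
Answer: 24518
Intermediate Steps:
B(C) = C**2
(14942 + B(-32)) + 8552 = (14942 + (-32)**2) + 8552 = (14942 + 1024) + 8552 = 15966 + 8552 = 24518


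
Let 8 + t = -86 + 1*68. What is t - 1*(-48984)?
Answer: 48958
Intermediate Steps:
t = -26 (t = -8 + (-86 + 1*68) = -8 + (-86 + 68) = -8 - 18 = -26)
t - 1*(-48984) = -26 - 1*(-48984) = -26 + 48984 = 48958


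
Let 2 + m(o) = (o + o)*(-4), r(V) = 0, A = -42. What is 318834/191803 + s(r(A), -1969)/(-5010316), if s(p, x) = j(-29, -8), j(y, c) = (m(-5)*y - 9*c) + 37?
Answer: 1597649551923/960993639748 ≈ 1.6625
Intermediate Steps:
m(o) = -2 - 8*o (m(o) = -2 + (o + o)*(-4) = -2 + (2*o)*(-4) = -2 - 8*o)
j(y, c) = 37 - 9*c + 38*y (j(y, c) = ((-2 - 8*(-5))*y - 9*c) + 37 = ((-2 + 40)*y - 9*c) + 37 = (38*y - 9*c) + 37 = (-9*c + 38*y) + 37 = 37 - 9*c + 38*y)
s(p, x) = -993 (s(p, x) = 37 - 9*(-8) + 38*(-29) = 37 + 72 - 1102 = -993)
318834/191803 + s(r(A), -1969)/(-5010316) = 318834/191803 - 993/(-5010316) = 318834*(1/191803) - 993*(-1/5010316) = 318834/191803 + 993/5010316 = 1597649551923/960993639748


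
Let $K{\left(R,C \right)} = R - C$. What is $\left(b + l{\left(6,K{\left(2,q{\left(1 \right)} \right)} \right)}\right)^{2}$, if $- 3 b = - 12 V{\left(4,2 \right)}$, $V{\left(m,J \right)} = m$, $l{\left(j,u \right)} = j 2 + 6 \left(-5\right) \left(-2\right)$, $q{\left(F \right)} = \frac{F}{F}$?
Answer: $7744$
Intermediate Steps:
$q{\left(F \right)} = 1$
$l{\left(j,u \right)} = 60 + 2 j$ ($l{\left(j,u \right)} = 2 j - -60 = 2 j + 60 = 60 + 2 j$)
$b = 16$ ($b = - \frac{\left(-12\right) 4}{3} = \left(- \frac{1}{3}\right) \left(-48\right) = 16$)
$\left(b + l{\left(6,K{\left(2,q{\left(1 \right)} \right)} \right)}\right)^{2} = \left(16 + \left(60 + 2 \cdot 6\right)\right)^{2} = \left(16 + \left(60 + 12\right)\right)^{2} = \left(16 + 72\right)^{2} = 88^{2} = 7744$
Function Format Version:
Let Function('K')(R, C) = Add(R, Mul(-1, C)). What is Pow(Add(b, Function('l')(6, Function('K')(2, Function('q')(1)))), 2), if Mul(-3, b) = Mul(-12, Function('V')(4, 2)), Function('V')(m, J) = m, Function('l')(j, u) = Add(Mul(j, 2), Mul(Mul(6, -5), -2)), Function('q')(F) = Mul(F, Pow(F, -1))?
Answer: 7744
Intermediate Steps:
Function('q')(F) = 1
Function('l')(j, u) = Add(60, Mul(2, j)) (Function('l')(j, u) = Add(Mul(2, j), Mul(-30, -2)) = Add(Mul(2, j), 60) = Add(60, Mul(2, j)))
b = 16 (b = Mul(Rational(-1, 3), Mul(-12, 4)) = Mul(Rational(-1, 3), -48) = 16)
Pow(Add(b, Function('l')(6, Function('K')(2, Function('q')(1)))), 2) = Pow(Add(16, Add(60, Mul(2, 6))), 2) = Pow(Add(16, Add(60, 12)), 2) = Pow(Add(16, 72), 2) = Pow(88, 2) = 7744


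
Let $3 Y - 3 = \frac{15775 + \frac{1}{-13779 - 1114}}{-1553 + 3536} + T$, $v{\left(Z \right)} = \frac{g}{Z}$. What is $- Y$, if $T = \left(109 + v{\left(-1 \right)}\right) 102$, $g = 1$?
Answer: $- \frac{108552356545}{29532819} \approx -3675.7$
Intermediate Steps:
$v{\left(Z \right)} = \frac{1}{Z}$ ($v{\left(Z \right)} = 1 \frac{1}{Z} = \frac{1}{Z}$)
$T = 11016$ ($T = \left(109 + \frac{1}{-1}\right) 102 = \left(109 - 1\right) 102 = 108 \cdot 102 = 11016$)
$Y = \frac{108552356545}{29532819}$ ($Y = 1 + \frac{\frac{15775 + \frac{1}{-13779 - 1114}}{-1553 + 3536} + 11016}{3} = 1 + \frac{\frac{15775 + \frac{1}{-14893}}{1983} + 11016}{3} = 1 + \frac{\left(15775 - \frac{1}{14893}\right) \frac{1}{1983} + 11016}{3} = 1 + \frac{\frac{234937074}{14893} \cdot \frac{1}{1983} + 11016}{3} = 1 + \frac{\frac{78312358}{9844273} + 11016}{3} = 1 + \frac{1}{3} \cdot \frac{108522823726}{9844273} = 1 + \frac{108522823726}{29532819} = \frac{108552356545}{29532819} \approx 3675.7$)
$- Y = \left(-1\right) \frac{108552356545}{29532819} = - \frac{108552356545}{29532819}$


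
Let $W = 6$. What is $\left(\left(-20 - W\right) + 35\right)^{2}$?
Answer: $81$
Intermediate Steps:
$\left(\left(-20 - W\right) + 35\right)^{2} = \left(\left(-20 - 6\right) + 35\right)^{2} = \left(-26 + 35\right)^{2} = 9^{2} = 81$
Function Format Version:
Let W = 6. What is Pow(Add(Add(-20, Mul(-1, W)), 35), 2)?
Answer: 81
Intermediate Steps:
Pow(Add(Add(-20, Mul(-1, W)), 35), 2) = Pow(Add(Add(-20, Mul(-1, 6)), 35), 2) = Pow(Add(Add(-20, -6), 35), 2) = Pow(Add(-26, 35), 2) = Pow(9, 2) = 81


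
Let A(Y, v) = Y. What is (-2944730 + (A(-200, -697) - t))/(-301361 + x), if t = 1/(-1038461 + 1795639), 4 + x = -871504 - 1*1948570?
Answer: 2229836207541/2363484939142 ≈ 0.94345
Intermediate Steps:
x = -2820078 (x = -4 + (-871504 - 1*1948570) = -4 + (-871504 - 1948570) = -4 - 2820074 = -2820078)
t = 1/757178 ≈ 1.3207e-6
(-2944730 + (A(-200, -697) - t))/(-301361 + x) = (-2944730 + (-200 - 1*1/757178))/(-301361 - 2820078) = (-2944730 + (-200 - 1/757178))/(-3121439) = (-2944730 - 151435601/757178)*(-1/3121439) = -2229836207541/757178*(-1/3121439) = 2229836207541/2363484939142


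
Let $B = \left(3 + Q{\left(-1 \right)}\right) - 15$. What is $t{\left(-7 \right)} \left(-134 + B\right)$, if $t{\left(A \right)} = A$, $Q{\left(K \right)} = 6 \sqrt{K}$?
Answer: $1022 - 42 i \approx 1022.0 - 42.0 i$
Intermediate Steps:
$B = -12 + 6 i$ ($B = \left(3 + 6 \sqrt{-1}\right) - 15 = \left(3 + 6 i\right) - 15 = -12 + 6 i \approx -12.0 + 6.0 i$)
$t{\left(-7 \right)} \left(-134 + B\right) = - 7 \left(-134 - \left(12 - 6 i\right)\right) = - 7 \left(-146 + 6 i\right) = 1022 - 42 i$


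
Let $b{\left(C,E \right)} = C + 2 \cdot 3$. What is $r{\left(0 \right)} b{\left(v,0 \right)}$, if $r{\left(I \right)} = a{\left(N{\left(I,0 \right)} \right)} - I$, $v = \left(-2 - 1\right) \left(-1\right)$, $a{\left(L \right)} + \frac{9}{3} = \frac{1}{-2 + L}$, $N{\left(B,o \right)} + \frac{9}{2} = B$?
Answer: $- \frac{369}{13} \approx -28.385$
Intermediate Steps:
$N{\left(B,o \right)} = - \frac{9}{2} + B$
$a{\left(L \right)} = -3 + \frac{1}{-2 + L}$
$v = 3$ ($v = \left(-3\right) \left(-1\right) = 3$)
$r{\left(I \right)} = - I + \frac{\frac{41}{2} - 3 I}{- \frac{13}{2} + I}$ ($r{\left(I \right)} = \frac{7 - 3 \left(- \frac{9}{2} + I\right)}{-2 + \left(- \frac{9}{2} + I\right)} - I = \frac{7 - \left(- \frac{27}{2} + 3 I\right)}{- \frac{13}{2} + I} - I = \frac{\frac{41}{2} - 3 I}{- \frac{13}{2} + I} - I = - I + \frac{\frac{41}{2} - 3 I}{- \frac{13}{2} + I}$)
$b{\left(C,E \right)} = 6 + C$ ($b{\left(C,E \right)} = C + 6 = 6 + C$)
$r{\left(0 \right)} b{\left(v,0 \right)} = \frac{41 - 2 \cdot 0^{2} + 7 \cdot 0}{-13 + 2 \cdot 0} \left(6 + 3\right) = \frac{41 - 0 + 0}{-13 + 0} \cdot 9 = \frac{41 + 0 + 0}{-13} \cdot 9 = \left(- \frac{1}{13}\right) 41 \cdot 9 = \left(- \frac{41}{13}\right) 9 = - \frac{369}{13}$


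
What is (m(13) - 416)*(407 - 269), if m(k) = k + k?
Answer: -53820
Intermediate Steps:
m(k) = 2*k
(m(13) - 416)*(407 - 269) = (2*13 - 416)*(407 - 269) = (26 - 416)*138 = -390*138 = -53820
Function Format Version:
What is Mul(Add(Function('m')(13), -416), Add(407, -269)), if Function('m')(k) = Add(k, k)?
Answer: -53820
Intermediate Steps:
Function('m')(k) = Mul(2, k)
Mul(Add(Function('m')(13), -416), Add(407, -269)) = Mul(Add(Mul(2, 13), -416), Add(407, -269)) = Mul(Add(26, -416), 138) = Mul(-390, 138) = -53820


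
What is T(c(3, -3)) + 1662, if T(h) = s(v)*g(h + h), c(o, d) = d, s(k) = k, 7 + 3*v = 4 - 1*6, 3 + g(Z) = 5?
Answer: 1656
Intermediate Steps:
g(Z) = 2 (g(Z) = -3 + 5 = 2)
v = -3 (v = -7/3 + (4 - 1*6)/3 = -7/3 + (4 - 6)/3 = -7/3 + (⅓)*(-2) = -7/3 - ⅔ = -3)
T(h) = -6 (T(h) = -3*2 = -6)
T(c(3, -3)) + 1662 = -6 + 1662 = 1656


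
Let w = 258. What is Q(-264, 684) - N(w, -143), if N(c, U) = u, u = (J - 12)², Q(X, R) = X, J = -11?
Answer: -793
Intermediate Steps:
u = 529 (u = (-11 - 12)² = (-23)² = 529)
N(c, U) = 529
Q(-264, 684) - N(w, -143) = -264 - 1*529 = -264 - 529 = -793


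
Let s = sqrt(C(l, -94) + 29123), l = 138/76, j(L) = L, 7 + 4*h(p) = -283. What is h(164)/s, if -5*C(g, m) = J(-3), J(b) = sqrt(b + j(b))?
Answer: -145*sqrt(5)/(2*sqrt(145615 - I*sqrt(6))) ≈ -0.42483 - 3.5732e-6*I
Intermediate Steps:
h(p) = -145/2 (h(p) = -7/4 + (1/4)*(-283) = -7/4 - 283/4 = -145/2)
l = 69/38 (l = 138*(1/76) = 69/38 ≈ 1.8158)
J(b) = sqrt(2)*sqrt(b) (J(b) = sqrt(b + b) = sqrt(2*b) = sqrt(2)*sqrt(b))
C(g, m) = -I*sqrt(6)/5 (C(g, m) = -sqrt(2)*sqrt(-3)/5 = -sqrt(2)*I*sqrt(3)/5 = -I*sqrt(6)/5)
s = sqrt(29123 - I*sqrt(6)/5) (s = sqrt(-I*sqrt(6)/5 + 29123) = sqrt(29123 - I*sqrt(6)/5) ≈ 170.65 - 0.001*I)
h(164)/s = -145*5/sqrt(728075 - 5*I*sqrt(6))/2 = -725/(2*sqrt(728075 - 5*I*sqrt(6)))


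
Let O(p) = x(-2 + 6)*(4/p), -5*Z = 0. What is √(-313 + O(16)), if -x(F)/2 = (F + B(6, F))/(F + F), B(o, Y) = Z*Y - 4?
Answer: I*√313 ≈ 17.692*I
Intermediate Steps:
Z = 0 (Z = -⅕*0 = 0)
B(o, Y) = -4 (B(o, Y) = 0*Y - 4 = 0 - 4 = -4)
x(F) = -(-4 + F)/F (x(F) = -2*(F - 4)/(F + F) = -2*(-4 + F)/(2*F) = -2*(-4 + F)*1/(2*F) = -(-4 + F)/F)
O(p) = 0 (O(p) = ((4 - (-2 + 6))/(-2 + 6))*(4/p) = ((4 - 1*4)/4)*(4/p) = ((4 - 4)/4)*(4/p) = ((¼)*0)*(4/p) = 0*(4/p) = 0)
√(-313 + O(16)) = √(-313 + 0) = √(-313) = I*√313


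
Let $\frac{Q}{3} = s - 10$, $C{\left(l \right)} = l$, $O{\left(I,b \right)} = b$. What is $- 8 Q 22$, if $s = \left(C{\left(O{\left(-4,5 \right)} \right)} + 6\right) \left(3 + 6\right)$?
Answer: $-46992$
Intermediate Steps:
$s = 99$ ($s = \left(5 + 6\right) \left(3 + 6\right) = 11 \cdot 9 = 99$)
$Q = 267$ ($Q = 3 \left(99 - 10\right) = 3 \cdot 89 = 267$)
$- 8 Q 22 = \left(-8\right) 267 \cdot 22 = \left(-2136\right) 22 = -46992$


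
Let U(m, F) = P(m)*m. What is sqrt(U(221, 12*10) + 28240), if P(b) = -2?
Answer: sqrt(27798) ≈ 166.73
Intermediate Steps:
U(m, F) = -2*m
sqrt(U(221, 12*10) + 28240) = sqrt(-2*221 + 28240) = sqrt(-442 + 28240) = sqrt(27798)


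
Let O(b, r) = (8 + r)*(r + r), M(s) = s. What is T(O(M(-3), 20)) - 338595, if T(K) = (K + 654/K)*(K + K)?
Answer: 2171513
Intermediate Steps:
O(b, r) = 2*r*(8 + r) (O(b, r) = (8 + r)*(2*r) = 2*r*(8 + r))
T(K) = 2*K*(K + 654/K) (T(K) = (K + 654/K)*(2*K) = 2*K*(K + 654/K))
T(O(M(-3), 20)) - 338595 = (1308 + 2*(2*20*(8 + 20))²) - 338595 = (1308 + 2*(2*20*28)²) - 338595 = (1308 + 2*1120²) - 338595 = (1308 + 2*1254400) - 338595 = (1308 + 2508800) - 338595 = 2510108 - 338595 = 2171513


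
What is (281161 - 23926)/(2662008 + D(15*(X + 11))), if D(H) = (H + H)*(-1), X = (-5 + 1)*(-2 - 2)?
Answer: 85745/887066 ≈ 0.096661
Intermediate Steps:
X = 16 (X = -4*(-4) = 16)
D(H) = -2*H (D(H) = (2*H)*(-1) = -2*H)
(281161 - 23926)/(2662008 + D(15*(X + 11))) = (281161 - 23926)/(2662008 - 30*(16 + 11)) = 257235/(2662008 - 30*27) = 257235/(2662008 - 2*405) = 257235/(2662008 - 810) = 257235/2661198 = 257235*(1/2661198) = 85745/887066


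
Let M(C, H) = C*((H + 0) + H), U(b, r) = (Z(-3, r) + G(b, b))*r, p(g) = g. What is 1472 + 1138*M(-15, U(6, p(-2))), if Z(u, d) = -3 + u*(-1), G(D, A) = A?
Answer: 411152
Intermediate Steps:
Z(u, d) = -3 - u
U(b, r) = b*r (U(b, r) = ((-3 - 1*(-3)) + b)*r = ((-3 + 3) + b)*r = (0 + b)*r = b*r)
M(C, H) = 2*C*H (M(C, H) = C*(H + H) = C*(2*H) = 2*C*H)
1472 + 1138*M(-15, U(6, p(-2))) = 1472 + 1138*(2*(-15)*(6*(-2))) = 1472 + 1138*(2*(-15)*(-12)) = 1472 + 1138*360 = 1472 + 409680 = 411152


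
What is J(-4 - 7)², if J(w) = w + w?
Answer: 484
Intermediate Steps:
J(w) = 2*w
J(-4 - 7)² = (2*(-4 - 7))² = (2*(-11))² = (-22)² = 484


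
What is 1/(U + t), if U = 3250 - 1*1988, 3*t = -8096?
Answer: -3/4310 ≈ -0.00069606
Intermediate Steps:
t = -8096/3 (t = (⅓)*(-8096) = -8096/3 ≈ -2698.7)
U = 1262 (U = 3250 - 1988 = 1262)
1/(U + t) = 1/(1262 - 8096/3) = 1/(-4310/3) = -3/4310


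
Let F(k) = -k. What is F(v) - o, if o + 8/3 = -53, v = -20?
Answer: 227/3 ≈ 75.667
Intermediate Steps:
o = -167/3 (o = -8/3 - 53 = -167/3 ≈ -55.667)
F(v) - o = -1*(-20) - 1*(-167/3) = 20 + 167/3 = 227/3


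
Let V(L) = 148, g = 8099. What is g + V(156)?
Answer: 8247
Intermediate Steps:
g + V(156) = 8099 + 148 = 8247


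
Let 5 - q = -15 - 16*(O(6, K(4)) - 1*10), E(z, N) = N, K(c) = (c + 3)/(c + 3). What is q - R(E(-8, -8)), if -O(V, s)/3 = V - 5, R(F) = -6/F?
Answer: -755/4 ≈ -188.75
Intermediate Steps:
K(c) = 1 (K(c) = (3 + c)/(3 + c) = 1)
O(V, s) = 15 - 3*V (O(V, s) = -3*(V - 5) = -3*(-5 + V) = 15 - 3*V)
q = -188 (q = 5 - (-15 - 16*((15 - 3*6) - 1*10)) = 5 - (-15 - 16*((15 - 18) - 10)) = 5 - (-15 - 16*(-3 - 10)) = 5 - (-15 - 16*(-13)) = 5 - (-15 + 208) = 5 - 1*193 = 5 - 193 = -188)
q - R(E(-8, -8)) = -188 - (-6)/(-8) = -188 - (-6)*(-1)/8 = -188 - 1*¾ = -188 - ¾ = -755/4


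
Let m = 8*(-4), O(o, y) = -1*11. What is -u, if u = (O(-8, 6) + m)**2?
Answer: -1849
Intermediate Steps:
O(o, y) = -11
m = -32
u = 1849 (u = (-11 - 32)**2 = (-43)**2 = 1849)
-u = -1*1849 = -1849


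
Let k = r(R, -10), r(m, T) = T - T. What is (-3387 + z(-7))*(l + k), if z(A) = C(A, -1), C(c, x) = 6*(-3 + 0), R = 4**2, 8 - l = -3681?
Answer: -12561045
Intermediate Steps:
l = 3689 (l = 8 - 1*(-3681) = 8 + 3681 = 3689)
R = 16
r(m, T) = 0
k = 0
C(c, x) = -18 (C(c, x) = 6*(-3) = -18)
z(A) = -18
(-3387 + z(-7))*(l + k) = (-3387 - 18)*(3689 + 0) = -3405*3689 = -12561045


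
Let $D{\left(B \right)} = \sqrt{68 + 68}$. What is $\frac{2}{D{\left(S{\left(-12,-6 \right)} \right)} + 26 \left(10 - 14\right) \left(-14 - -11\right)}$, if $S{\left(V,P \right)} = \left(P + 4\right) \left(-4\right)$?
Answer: $\frac{78}{12151} - \frac{\sqrt{34}}{24302} \approx 0.0061793$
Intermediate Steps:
$S{\left(V,P \right)} = -16 - 4 P$ ($S{\left(V,P \right)} = \left(4 + P\right) \left(-4\right) = -16 - 4 P$)
$D{\left(B \right)} = 2 \sqrt{34}$ ($D{\left(B \right)} = \sqrt{136} = 2 \sqrt{34}$)
$\frac{2}{D{\left(S{\left(-12,-6 \right)} \right)} + 26 \left(10 - 14\right) \left(-14 - -11\right)} = \frac{2}{2 \sqrt{34} + 26 \left(10 - 14\right) \left(-14 - -11\right)} = \frac{2}{2 \sqrt{34} + 26 \left(-4\right) \left(-14 + 11\right)} = \frac{2}{2 \sqrt{34} - -312} = \frac{2}{2 \sqrt{34} + 312} = \frac{2}{312 + 2 \sqrt{34}}$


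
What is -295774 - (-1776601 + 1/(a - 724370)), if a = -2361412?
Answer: 4569509301715/3085782 ≈ 1.4808e+6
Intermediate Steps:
-295774 - (-1776601 + 1/(a - 724370)) = -295774 - (-1776601 + 1/(-2361412 - 724370)) = -295774 - (-1776601 + 1/(-3085782)) = -295774 - (-1776601 - 1/3085782) = -295774 - 1*(-5482203386983/3085782) = -295774 + 5482203386983/3085782 = 4569509301715/3085782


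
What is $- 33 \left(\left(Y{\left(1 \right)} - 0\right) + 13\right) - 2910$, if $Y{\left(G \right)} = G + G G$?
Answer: $-3405$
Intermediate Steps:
$Y{\left(G \right)} = G + G^{2}$
$- 33 \left(\left(Y{\left(1 \right)} - 0\right) + 13\right) - 2910 = - 33 \left(\left(1 \left(1 + 1\right) - 0\right) + 13\right) - 2910 = - 33 \left(\left(1 \cdot 2 + 0\right) + 13\right) - 2910 = - 33 \left(\left(2 + 0\right) + 13\right) - 2910 = - 33 \left(2 + 13\right) - 2910 = \left(-33\right) 15 - 2910 = -495 - 2910 = -3405$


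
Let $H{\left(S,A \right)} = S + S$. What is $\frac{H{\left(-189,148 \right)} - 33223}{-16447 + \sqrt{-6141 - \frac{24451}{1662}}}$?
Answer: $\frac{918480445314}{449587561351} + \frac{33601 i \sqrt{17003577966}}{449587561351} \approx 2.0429 + 0.0097456 i$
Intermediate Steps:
$H{\left(S,A \right)} = 2 S$
$\frac{H{\left(-189,148 \right)} - 33223}{-16447 + \sqrt{-6141 - \frac{24451}{1662}}} = \frac{2 \left(-189\right) - 33223}{-16447 + \sqrt{-6141 - \frac{24451}{1662}}} = \frac{-378 - 33223}{-16447 + \sqrt{-6141 - \frac{24451}{1662}}} = - \frac{33601}{-16447 + \sqrt{-6141 - \frac{24451}{1662}}} = - \frac{33601}{-16447 + \sqrt{- \frac{10230793}{1662}}} = - \frac{33601}{-16447 + \frac{i \sqrt{17003577966}}{1662}}$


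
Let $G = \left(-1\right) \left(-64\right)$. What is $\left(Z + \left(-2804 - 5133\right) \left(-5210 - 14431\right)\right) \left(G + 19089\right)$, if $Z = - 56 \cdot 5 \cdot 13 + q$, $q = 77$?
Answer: $2985704745262$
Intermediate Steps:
$Z = -3563$ ($Z = - 56 \cdot 5 \cdot 13 + 77 = \left(-56\right) 65 + 77 = -3640 + 77 = -3563$)
$G = 64$
$\left(Z + \left(-2804 - 5133\right) \left(-5210 - 14431\right)\right) \left(G + 19089\right) = \left(-3563 + \left(-2804 - 5133\right) \left(-5210 - 14431\right)\right) \left(64 + 19089\right) = \left(-3563 - -155890617\right) 19153 = \left(-3563 + 155890617\right) 19153 = 155887054 \cdot 19153 = 2985704745262$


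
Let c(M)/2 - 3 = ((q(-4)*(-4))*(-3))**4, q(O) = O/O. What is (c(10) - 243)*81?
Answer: 3340035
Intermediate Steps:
q(O) = 1
c(M) = 41478 (c(M) = 6 + 2*((1*(-4))*(-3))**4 = 6 + 2*(-4*(-3))**4 = 6 + 2*12**4 = 6 + 2*20736 = 6 + 41472 = 41478)
(c(10) - 243)*81 = (41478 - 243)*81 = 41235*81 = 3340035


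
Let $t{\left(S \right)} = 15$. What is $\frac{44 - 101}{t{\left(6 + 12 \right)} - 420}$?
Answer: $\frac{19}{135} \approx 0.14074$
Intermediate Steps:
$\frac{44 - 101}{t{\left(6 + 12 \right)} - 420} = \frac{44 - 101}{15 - 420} = - \frac{57}{-405} = \left(-57\right) \left(- \frac{1}{405}\right) = \frac{19}{135}$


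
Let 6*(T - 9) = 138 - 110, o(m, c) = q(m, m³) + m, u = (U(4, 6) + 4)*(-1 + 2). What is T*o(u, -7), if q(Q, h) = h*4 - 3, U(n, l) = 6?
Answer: 164287/3 ≈ 54762.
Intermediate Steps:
q(Q, h) = -3 + 4*h (q(Q, h) = 4*h - 3 = -3 + 4*h)
u = 10 (u = (6 + 4)*(-1 + 2) = 10*1 = 10)
o(m, c) = -3 + m + 4*m³ (o(m, c) = (-3 + 4*m³) + m = -3 + m + 4*m³)
T = 41/3 (T = 9 + (138 - 110)/6 = 9 + (⅙)*28 = 9 + 14/3 = 41/3 ≈ 13.667)
T*o(u, -7) = 41*(-3 + 10 + 4*10³)/3 = 41*(-3 + 10 + 4*1000)/3 = 41*(-3 + 10 + 4000)/3 = (41/3)*4007 = 164287/3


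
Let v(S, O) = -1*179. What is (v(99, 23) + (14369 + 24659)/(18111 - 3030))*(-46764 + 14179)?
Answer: 7881040685/1371 ≈ 5.7484e+6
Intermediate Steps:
v(S, O) = -179
(v(99, 23) + (14369 + 24659)/(18111 - 3030))*(-46764 + 14179) = (-179 + (14369 + 24659)/(18111 - 3030))*(-46764 + 14179) = (-179 + 39028/15081)*(-32585) = (-179 + 39028*(1/15081))*(-32585) = (-179 + 3548/1371)*(-32585) = -241861/1371*(-32585) = 7881040685/1371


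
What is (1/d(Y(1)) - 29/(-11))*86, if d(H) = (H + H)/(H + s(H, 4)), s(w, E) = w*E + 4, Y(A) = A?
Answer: 6751/11 ≈ 613.73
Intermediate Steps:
s(w, E) = 4 + E*w (s(w, E) = E*w + 4 = 4 + E*w)
d(H) = 2*H/(4 + 5*H) (d(H) = (H + H)/(H + (4 + 4*H)) = (2*H)/(4 + 5*H) = 2*H/(4 + 5*H))
(1/d(Y(1)) - 29/(-11))*86 = (1/(2*1/(4 + 5*1)) - 29/(-11))*86 = (1/(2*1/(4 + 5)) - 29*(-1/11))*86 = (1/(2*1/9) + 29/11)*86 = (1/(2*1*(⅑)) + 29/11)*86 = (1/(2/9) + 29/11)*86 = (1*(9/2) + 29/11)*86 = (9/2 + 29/11)*86 = (157/22)*86 = 6751/11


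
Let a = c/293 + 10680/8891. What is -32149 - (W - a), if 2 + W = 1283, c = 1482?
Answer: -87070950388/2605063 ≈ -33424.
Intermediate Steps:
W = 1281 (W = -2 + 1283 = 1281)
a = 16305702/2605063 (a = 1482/293 + 10680/8891 = 16305702/2605063 ≈ 6.2592)
-32149 - (W - a) = -32149 - (1281 - 1*16305702/2605063) = -32149 - (1281 - 16305702/2605063) = -32149 - 1*3320780001/2605063 = -32149 - 3320780001/2605063 = -87070950388/2605063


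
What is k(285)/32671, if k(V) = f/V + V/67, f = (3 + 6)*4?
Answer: 27879/207950915 ≈ 0.00013407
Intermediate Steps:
f = 36 (f = 9*4 = 36)
k(V) = 36/V + V/67
k(285)/32671 = (36/285 + (1/67)*285)/32671 = (36*(1/285) + 285/67)*(1/32671) = (12/95 + 285/67)*(1/32671) = (27879/6365)*(1/32671) = 27879/207950915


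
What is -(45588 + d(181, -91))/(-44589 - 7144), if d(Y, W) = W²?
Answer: 53869/51733 ≈ 1.0413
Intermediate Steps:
-(45588 + d(181, -91))/(-44589 - 7144) = -(45588 + (-91)²)/(-44589 - 7144) = -(45588 + 8281)/(-51733) = -53869*(-1)/51733 = -1*(-53869/51733) = 53869/51733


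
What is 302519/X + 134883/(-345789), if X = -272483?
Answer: -15706785220/10469069343 ≈ -1.5003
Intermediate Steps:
302519/X + 134883/(-345789) = 302519/(-272483) + 134883/(-345789) = 302519*(-1/272483) + 134883*(-1/345789) = -302519/272483 - 14987/38421 = -15706785220/10469069343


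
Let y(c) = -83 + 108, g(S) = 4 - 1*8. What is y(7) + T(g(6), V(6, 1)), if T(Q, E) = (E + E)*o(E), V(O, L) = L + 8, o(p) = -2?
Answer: -11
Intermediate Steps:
g(S) = -4 (g(S) = 4 - 8 = -4)
y(c) = 25
V(O, L) = 8 + L
T(Q, E) = -4*E (T(Q, E) = (E + E)*(-2) = (2*E)*(-2) = -4*E)
y(7) + T(g(6), V(6, 1)) = 25 - 4*(8 + 1) = 25 - 4*9 = 25 - 36 = -11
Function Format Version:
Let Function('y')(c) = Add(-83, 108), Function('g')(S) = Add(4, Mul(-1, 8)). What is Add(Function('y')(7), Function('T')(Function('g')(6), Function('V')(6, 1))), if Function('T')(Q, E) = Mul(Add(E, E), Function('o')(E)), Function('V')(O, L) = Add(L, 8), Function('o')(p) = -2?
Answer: -11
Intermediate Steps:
Function('g')(S) = -4 (Function('g')(S) = Add(4, -8) = -4)
Function('y')(c) = 25
Function('V')(O, L) = Add(8, L)
Function('T')(Q, E) = Mul(-4, E) (Function('T')(Q, E) = Mul(Add(E, E), -2) = Mul(Mul(2, E), -2) = Mul(-4, E))
Add(Function('y')(7), Function('T')(Function('g')(6), Function('V')(6, 1))) = Add(25, Mul(-4, Add(8, 1))) = Add(25, Mul(-4, 9)) = Add(25, -36) = -11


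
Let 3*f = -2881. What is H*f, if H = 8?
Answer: -23048/3 ≈ -7682.7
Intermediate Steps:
f = -2881/3 (f = (⅓)*(-2881) = -2881/3 ≈ -960.33)
H*f = 8*(-2881/3) = -23048/3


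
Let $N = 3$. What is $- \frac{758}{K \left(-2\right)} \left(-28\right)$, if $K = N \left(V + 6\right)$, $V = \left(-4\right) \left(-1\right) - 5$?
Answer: $- \frac{10612}{15} \approx -707.47$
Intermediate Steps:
$V = -1$ ($V = 4 - 5 = -1$)
$K = 15$ ($K = 3 \left(-1 + 6\right) = 3 \cdot 5 = 15$)
$- \frac{758}{K \left(-2\right)} \left(-28\right) = - \frac{758}{15 \left(-2\right)} \left(-28\right) = - \frac{758}{-30} \left(-28\right) = \left(-758\right) \left(- \frac{1}{30}\right) \left(-28\right) = \frac{379}{15} \left(-28\right) = - \frac{10612}{15}$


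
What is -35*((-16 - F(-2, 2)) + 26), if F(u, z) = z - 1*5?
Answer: -455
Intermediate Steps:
F(u, z) = -5 + z (F(u, z) = z - 5 = -5 + z)
-35*((-16 - F(-2, 2)) + 26) = -35*((-16 - (-5 + 2)) + 26) = -35*((-16 - 1*(-3)) + 26) = -35*((-16 + 3) + 26) = -35*(-13 + 26) = -35*13 = -455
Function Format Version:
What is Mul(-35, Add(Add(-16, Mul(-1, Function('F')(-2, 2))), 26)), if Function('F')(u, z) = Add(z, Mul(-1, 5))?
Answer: -455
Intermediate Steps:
Function('F')(u, z) = Add(-5, z) (Function('F')(u, z) = Add(z, -5) = Add(-5, z))
Mul(-35, Add(Add(-16, Mul(-1, Function('F')(-2, 2))), 26)) = Mul(-35, Add(Add(-16, Mul(-1, Add(-5, 2))), 26)) = Mul(-35, Add(Add(-16, Mul(-1, -3)), 26)) = Mul(-35, Add(Add(-16, 3), 26)) = Mul(-35, Add(-13, 26)) = Mul(-35, 13) = -455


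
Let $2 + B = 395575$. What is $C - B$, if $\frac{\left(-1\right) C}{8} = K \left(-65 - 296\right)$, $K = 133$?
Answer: $-11469$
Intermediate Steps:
$B = 395573$ ($B = -2 + 395575 = 395573$)
$C = 384104$ ($C = - 8 \cdot 133 \left(-65 - 296\right) = - 8 \cdot 133 \left(-361\right) = \left(-8\right) \left(-48013\right) = 384104$)
$C - B = 384104 - 395573 = -11469$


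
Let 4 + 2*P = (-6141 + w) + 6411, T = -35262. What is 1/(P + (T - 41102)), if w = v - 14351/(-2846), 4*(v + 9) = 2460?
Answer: -5692/432167825 ≈ -1.3171e-5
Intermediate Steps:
v = 606 (v = -9 + (¼)*2460 = -9 + 615 = 606)
w = 1739027/2846 (w = 606 - 14351/(-2846) = 606 - 14351*(-1)/2846 = 606 - 1*(-14351/2846) = 606 + 14351/2846 = 1739027/2846 ≈ 611.04)
P = 2496063/5692 (P = -2 + ((-6141 + 1739027/2846) + 6411)/2 = -2 + (-15738259/2846 + 6411)/2 = -2 + (½)*(2507447/2846) = -2 + 2507447/5692 = 2496063/5692 ≈ 438.52)
1/(P + (T - 41102)) = 1/(2496063/5692 + (-35262 - 41102)) = 1/(2496063/5692 - 76364) = 1/(-432167825/5692) = -5692/432167825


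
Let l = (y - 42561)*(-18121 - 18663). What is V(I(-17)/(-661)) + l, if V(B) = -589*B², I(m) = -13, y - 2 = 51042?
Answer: -136336248708453/436921 ≈ -3.1204e+8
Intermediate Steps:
y = 51044 (y = 2 + 51042 = 51044)
l = -312038672 (l = (51044 - 42561)*(-18121 - 18663) = 8483*(-36784) = -312038672)
V(I(-17)/(-661)) + l = -589*(-13/(-661))² - 312038672 = -589*(-13*(-1/661))² - 312038672 = -589*(13/661)² - 312038672 = -589*169/436921 - 312038672 = -99541/436921 - 312038672 = -136336248708453/436921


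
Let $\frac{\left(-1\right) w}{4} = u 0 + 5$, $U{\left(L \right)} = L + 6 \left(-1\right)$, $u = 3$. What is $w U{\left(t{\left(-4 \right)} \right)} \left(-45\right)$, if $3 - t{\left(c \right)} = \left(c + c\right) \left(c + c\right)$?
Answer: $-60300$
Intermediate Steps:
$t{\left(c \right)} = 3 - 4 c^{2}$ ($t{\left(c \right)} = 3 - \left(c + c\right) \left(c + c\right) = 3 - 2 c 2 c = 3 - 4 c^{2}$)
$U{\left(L \right)} = -6 + L$ ($U{\left(L \right)} = L - 6 = -6 + L$)
$w = -20$ ($w = - 4 \left(3 \cdot 0 + 5\right) = - 4 \left(0 + 5\right) = \left(-4\right) 5 = -20$)
$w U{\left(t{\left(-4 \right)} \right)} \left(-45\right) = - 20 \left(-6 + \left(3 - 4 \left(-4\right)^{2}\right)\right) \left(-45\right) = - 20 \left(-6 + \left(3 - 64\right)\right) \left(-45\right) = - 20 \left(-6 - 61\right) \left(-45\right) = \left(-20\right) \left(-67\right) \left(-45\right) = 1340 \left(-45\right) = -60300$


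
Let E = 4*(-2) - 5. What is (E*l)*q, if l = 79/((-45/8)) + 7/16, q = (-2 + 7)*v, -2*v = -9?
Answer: 127361/32 ≈ 3980.0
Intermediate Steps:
v = 9/2 (v = -½*(-9) = 9/2 ≈ 4.5000)
q = 45/2 (q = (-2 + 7)*(9/2) = 5*(9/2) = 45/2 ≈ 22.500)
l = -9797/720 (l = 79/((-45*⅛)) + 7*(1/16) = 79/(-45/8) + 7/16 = 79*(-8/45) + 7/16 = -632/45 + 7/16 = -9797/720 ≈ -13.607)
E = -13 (E = -8 - 5 = -13)
(E*l)*q = -13*(-9797/720)*(45/2) = (127361/720)*(45/2) = 127361/32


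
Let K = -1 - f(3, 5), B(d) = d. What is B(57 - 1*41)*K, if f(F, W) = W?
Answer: -96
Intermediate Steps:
K = -6 (K = -1 - 1*5 = -1 - 5 = -6)
B(57 - 1*41)*K = (57 - 1*41)*(-6) = (57 - 41)*(-6) = 16*(-6) = -96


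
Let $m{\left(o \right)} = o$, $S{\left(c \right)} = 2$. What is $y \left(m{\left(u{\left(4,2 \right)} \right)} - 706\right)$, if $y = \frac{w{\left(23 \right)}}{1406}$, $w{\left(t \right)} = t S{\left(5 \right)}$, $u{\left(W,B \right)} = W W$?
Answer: $- \frac{15870}{703} \approx -22.575$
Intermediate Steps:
$u{\left(W,B \right)} = W^{2}$
$w{\left(t \right)} = 2 t$ ($w{\left(t \right)} = t 2 = 2 t$)
$y = \frac{23}{703}$ ($y = \frac{2 \cdot 23}{1406} = 46 \cdot \frac{1}{1406} = \frac{23}{703} \approx 0.032717$)
$y \left(m{\left(u{\left(4,2 \right)} \right)} - 706\right) = \frac{23 \left(4^{2} - 706\right)}{703} = \frac{23 \left(16 - 706\right)}{703} = \frac{23}{703} \left(-690\right) = - \frac{15870}{703}$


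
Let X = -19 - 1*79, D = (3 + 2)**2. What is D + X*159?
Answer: -15557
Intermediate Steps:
D = 25 (D = 5**2 = 25)
X = -98 (X = -19 - 79 = -98)
D + X*159 = 25 - 98*159 = 25 - 15582 = -15557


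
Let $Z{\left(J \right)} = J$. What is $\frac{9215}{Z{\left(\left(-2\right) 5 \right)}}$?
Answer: $- \frac{1843}{2} \approx -921.5$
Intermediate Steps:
$\frac{9215}{Z{\left(\left(-2\right) 5 \right)}} = \frac{9215}{\left(-2\right) 5} = \frac{9215}{-10} = 9215 \left(- \frac{1}{10}\right) = - \frac{1843}{2}$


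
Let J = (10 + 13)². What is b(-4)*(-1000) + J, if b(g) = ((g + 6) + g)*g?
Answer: -7471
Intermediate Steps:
J = 529 (J = 23² = 529)
b(g) = g*(6 + 2*g) (b(g) = ((6 + g) + g)*g = (6 + 2*g)*g = g*(6 + 2*g))
b(-4)*(-1000) + J = (2*(-4)*(3 - 4))*(-1000) + 529 = (2*(-4)*(-1))*(-1000) + 529 = 8*(-1000) + 529 = -8000 + 529 = -7471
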